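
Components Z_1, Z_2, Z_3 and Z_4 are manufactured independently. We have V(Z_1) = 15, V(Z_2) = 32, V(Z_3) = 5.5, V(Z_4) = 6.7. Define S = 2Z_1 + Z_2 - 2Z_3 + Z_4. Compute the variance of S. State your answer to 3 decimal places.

120.700

By independence, V(S) = (2)²V(Z_1) + (1)²V(Z_2) + (-2)²V(Z_3) + (1)²V(Z_4)
= (2)²·15 + (1)²·32 + (-2)²·5.5 + (1)²·6.7 = 120.7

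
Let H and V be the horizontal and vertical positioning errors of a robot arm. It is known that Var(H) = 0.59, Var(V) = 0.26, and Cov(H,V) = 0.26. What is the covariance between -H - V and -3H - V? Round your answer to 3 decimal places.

3.070

Cov(-H - V, -3H - V) = (-1)(-3)Var(H) + (-1)(-1)Var(V) + [(-1)(-1) + (-1)(-3)]Cov(H,V)
= 3·0.59 + 1·0.26 + 4·0.26 = 3.07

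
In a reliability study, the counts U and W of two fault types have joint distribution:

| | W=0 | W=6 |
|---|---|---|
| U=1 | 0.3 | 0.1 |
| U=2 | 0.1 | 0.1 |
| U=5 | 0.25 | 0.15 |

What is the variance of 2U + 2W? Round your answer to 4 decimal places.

E[U] = 2.8,  E[W] = 2.1,  E[UW] = 6.3
Var(U) = 11.2 − (2.8)² = 3.36;  Var(W) = 12.6 − (2.1)² = 8.19
Cov(U,W) = 6.3 − (2.8)(2.1) = 0.42
Var(2U + 2W) = (2)²·3.36 + (2)²·8.19 + 2·(2)·(2)·0.42 = 49.56

49.5600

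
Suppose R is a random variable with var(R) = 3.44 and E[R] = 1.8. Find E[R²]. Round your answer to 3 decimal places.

E[R²] = var(R) + (E[R])² = 3.44 + (1.8)² = 6.68

6.680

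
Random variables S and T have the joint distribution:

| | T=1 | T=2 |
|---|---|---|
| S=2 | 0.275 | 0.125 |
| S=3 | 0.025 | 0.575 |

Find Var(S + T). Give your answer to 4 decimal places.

E[S] = 2.6,  E[T] = 1.7,  E[ST] = 4.575
Var(S) = 7 − (2.6)² = 0.24;  Var(T) = 3.1 − (1.7)² = 0.21
Cov(S,T) = 4.575 − (2.6)(1.7) = 0.155
Var(S + T) = (1)²·0.24 + (1)²·0.21 + 2·(1)·(1)·0.155 = 0.76

0.7600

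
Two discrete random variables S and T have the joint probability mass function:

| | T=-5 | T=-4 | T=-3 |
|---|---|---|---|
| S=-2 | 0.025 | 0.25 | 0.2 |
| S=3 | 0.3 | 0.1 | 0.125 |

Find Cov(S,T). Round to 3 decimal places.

-0.875

E[S] = 0.625,  E[T] = -4
E[ST] = -3.375
Cov(S,T) = E[ST] − E[S]E[T] = -3.375 − (0.625)(-4) = -0.875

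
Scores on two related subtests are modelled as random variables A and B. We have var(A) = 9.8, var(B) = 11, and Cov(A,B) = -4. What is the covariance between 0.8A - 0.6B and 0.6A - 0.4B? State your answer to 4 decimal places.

Cov(0.8A - 0.6B, 0.6A - 0.4B) = (0.8)(0.6)var(A) + (-0.6)(-0.4)var(B) + [(0.8)(-0.4) + (-0.6)(0.6)]Cov(A,B)
= 0.48·9.8 + 0.24·11 + -0.68·-4 = 10.064

10.0640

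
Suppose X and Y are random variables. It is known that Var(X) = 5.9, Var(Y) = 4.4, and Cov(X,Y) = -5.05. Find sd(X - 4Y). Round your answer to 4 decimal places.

Var(X - 4Y) = (1)²·Var(X) + (-4)²·Var(Y) + 2·(1)·(-4)·Cov(X,Y)
= 1·5.9 + 16·4.4 + -8·-5.05 = 116.7
sd(X - 4Y) = √116.7 ≈ 10.8028

10.8028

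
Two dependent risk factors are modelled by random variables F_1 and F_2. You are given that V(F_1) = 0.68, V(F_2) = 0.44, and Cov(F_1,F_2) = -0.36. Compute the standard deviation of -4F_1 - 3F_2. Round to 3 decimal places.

V(-4F_1 - 3F_2) = (-4)²·V(F_1) + (-3)²·V(F_2) + 2·(-4)·(-3)·Cov(F_1,F_2)
= 16·0.68 + 9·0.44 + 24·-0.36 = 6.2
σ(-4F_1 - 3F_2) = √6.2 ≈ 2.490

2.490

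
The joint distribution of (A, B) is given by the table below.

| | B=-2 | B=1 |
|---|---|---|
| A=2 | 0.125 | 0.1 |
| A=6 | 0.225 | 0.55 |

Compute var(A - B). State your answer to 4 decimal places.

3.7275

E[A] = 5.1,  E[B] = -0.05,  E[AB] = 0.3
var(A) = 28.8 − (5.1)² = 2.79;  var(B) = 2.05 − (-0.05)² = 2.0475
cov(A,B) = 0.3 − (5.1)(-0.05) = 0.555
var(A - B) = (1)²·2.79 + (-1)²·2.0475 + 2·(1)·(-1)·0.555 = 3.7275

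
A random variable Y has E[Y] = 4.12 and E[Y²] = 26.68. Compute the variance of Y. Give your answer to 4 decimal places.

Var(Y) = 26.68 − (4.12)² = 9.7056

9.7056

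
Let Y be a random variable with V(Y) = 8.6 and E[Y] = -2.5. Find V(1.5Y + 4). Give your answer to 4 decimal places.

V(1.5Y + 4) = (1.5)²·V(Y) = 2.25·8.6 = 19.35

19.3500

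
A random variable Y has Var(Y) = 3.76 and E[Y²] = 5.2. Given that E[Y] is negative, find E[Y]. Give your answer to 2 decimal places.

-1.20

(E[Y])² = E[Y²] − Var(Y) = 5.2 − 3.76 = 1.44
E[Y] = −√1.44 = -1.2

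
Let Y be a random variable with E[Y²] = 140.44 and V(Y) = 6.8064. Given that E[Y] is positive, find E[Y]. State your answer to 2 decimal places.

11.56

(E[Y])² = E[Y²] − V(Y) = 140.44 − 6.8064 = 133.6336
E[Y] = √133.6336 = 11.56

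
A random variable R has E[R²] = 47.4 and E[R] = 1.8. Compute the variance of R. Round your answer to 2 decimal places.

Var(R) = 47.4 − (1.8)² = 44.16

44.16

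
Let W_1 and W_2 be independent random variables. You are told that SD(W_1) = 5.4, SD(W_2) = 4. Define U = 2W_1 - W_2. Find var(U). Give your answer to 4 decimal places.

var(W_1) = 29.16, var(W_2) = 16
By independence, var(U) = (2)²var(W_1) + (-1)²var(W_2)
= (2)²·29.16 + (-1)²·16 = 132.64

132.6400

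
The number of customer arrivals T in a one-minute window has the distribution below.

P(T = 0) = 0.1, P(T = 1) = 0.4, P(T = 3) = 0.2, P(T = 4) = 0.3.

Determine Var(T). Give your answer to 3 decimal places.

E[T] = (0)(0.1) + (1)(0.4) + (3)(0.2) + (4)(0.3) = 2.2
E[T²] = (0)²(0.1) + (1)²(0.4) + (3)²(0.2) + (4)²(0.3) = 7
Var(T) = E[T²] − (E[T])² = 7 − (2.2)² = 2.16

2.160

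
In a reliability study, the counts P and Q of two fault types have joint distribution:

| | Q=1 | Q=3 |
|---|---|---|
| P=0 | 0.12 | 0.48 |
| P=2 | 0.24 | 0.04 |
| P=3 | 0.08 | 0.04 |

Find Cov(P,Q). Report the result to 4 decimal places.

-0.6304

E[P] = 0.92,  E[Q] = 2.12
E[PQ] = 1.32
Cov(P,Q) = E[PQ] − E[P]E[Q] = 1.32 − (0.92)(2.12) = -0.6304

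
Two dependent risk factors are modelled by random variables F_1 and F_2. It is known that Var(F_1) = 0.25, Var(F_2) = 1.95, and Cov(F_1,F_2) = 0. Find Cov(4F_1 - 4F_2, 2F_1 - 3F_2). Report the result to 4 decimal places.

25.4000

Cov(4F_1 - 4F_2, 2F_1 - 3F_2) = (4)(2)Var(F_1) + (-4)(-3)Var(F_2) + [(4)(-3) + (-4)(2)]Cov(F_1,F_2)
= 8·0.25 + 12·1.95 + -20·0 = 25.4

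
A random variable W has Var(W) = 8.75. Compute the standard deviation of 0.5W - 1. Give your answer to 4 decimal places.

1.4790

Var(0.5W - 1) = (0.5)²·8.75 = 2.1875
SD(0.5W - 1) = √2.1875 ≈ 1.4790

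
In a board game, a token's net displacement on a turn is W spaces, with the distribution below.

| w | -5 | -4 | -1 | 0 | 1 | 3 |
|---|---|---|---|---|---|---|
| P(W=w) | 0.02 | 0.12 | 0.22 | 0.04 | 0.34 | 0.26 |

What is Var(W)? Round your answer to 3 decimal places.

5.218

E[W] = (-5)(0.02) + (-4)(0.12) + (-1)(0.22) + (0)(0.04) + (1)(0.34) + (3)(0.26) = 0.32
E[W²] = (-5)²(0.02) + (-4)²(0.12) + (-1)²(0.22) + (0)²(0.04) + (1)²(0.34) + (3)²(0.26) = 5.32
Var(W) = E[W²] − (E[W])² = 5.32 − (0.32)² = 5.2176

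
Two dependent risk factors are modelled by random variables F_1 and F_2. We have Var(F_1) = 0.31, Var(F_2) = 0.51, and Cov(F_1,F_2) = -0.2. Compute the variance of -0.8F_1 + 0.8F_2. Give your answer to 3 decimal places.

0.781

Var(-0.8F_1 + 0.8F_2) = (-0.8)²·Var(F_1) + (0.8)²·Var(F_2) + 2·(-0.8)·(0.8)·Cov(F_1,F_2)
= 0.64·0.31 + 0.64·0.51 + -1.28·-0.2 = 0.7808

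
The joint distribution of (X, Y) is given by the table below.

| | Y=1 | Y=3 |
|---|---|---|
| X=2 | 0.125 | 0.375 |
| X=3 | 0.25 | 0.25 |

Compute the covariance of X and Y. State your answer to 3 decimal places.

E[X] = 2.5,  E[Y] = 2.25
E[XY] = 5.5
Cov(X,Y) = E[XY] − E[X]E[Y] = 5.5 − (2.5)(2.25) = -0.125

-0.125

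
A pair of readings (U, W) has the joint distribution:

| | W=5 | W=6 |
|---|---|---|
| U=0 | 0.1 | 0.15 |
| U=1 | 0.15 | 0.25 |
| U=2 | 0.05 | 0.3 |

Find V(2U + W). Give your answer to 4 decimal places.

2.8900

E[U] = 1.1,  E[W] = 5.7,  E[UW] = 6.35
V(U) = 1.8 − (1.1)² = 0.59;  V(W) = 32.7 − (5.7)² = 0.21
Cov(U,W) = 6.35 − (1.1)(5.7) = 0.08
V(2U + W) = (2)²·0.59 + (1)²·0.21 + 2·(2)·(1)·0.08 = 2.89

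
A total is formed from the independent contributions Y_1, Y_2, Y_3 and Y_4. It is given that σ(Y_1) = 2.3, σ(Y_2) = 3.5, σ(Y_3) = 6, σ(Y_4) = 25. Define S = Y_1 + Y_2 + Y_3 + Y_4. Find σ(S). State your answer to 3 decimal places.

26.049

Var(Y_1) = 5.29, Var(Y_2) = 12.25, Var(Y_3) = 36, Var(Y_4) = 625
By independence, Var(S) = (1)²Var(Y_1) + (1)²Var(Y_2) + (1)²Var(Y_3) + (1)²Var(Y_4)
= (1)²·5.29 + (1)²·12.25 + (1)²·36 + (1)²·625 = 678.54
σ(S) = √678.54 ≈ 26.049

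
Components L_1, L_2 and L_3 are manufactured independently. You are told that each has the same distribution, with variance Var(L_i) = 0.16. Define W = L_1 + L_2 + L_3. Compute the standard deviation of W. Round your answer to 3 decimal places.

0.693

By independence, Var(W) = (1)²Var(L_1) + (1)²Var(L_2) + (1)²Var(L_3)
= (1)²·0.16 + (1)²·0.16 + (1)²·0.16 = 0.48
SD(W) = √0.48 ≈ 0.693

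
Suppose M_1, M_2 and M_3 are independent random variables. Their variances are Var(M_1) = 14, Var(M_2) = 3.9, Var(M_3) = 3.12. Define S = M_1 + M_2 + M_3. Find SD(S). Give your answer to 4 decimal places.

4.5848

By independence, Var(S) = (1)²Var(M_1) + (1)²Var(M_2) + (1)²Var(M_3)
= (1)²·14 + (1)²·3.9 + (1)²·3.12 = 21.02
SD(S) = √21.02 ≈ 4.5848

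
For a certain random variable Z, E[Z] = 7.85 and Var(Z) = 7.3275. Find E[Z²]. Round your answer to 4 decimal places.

E[Z²] = Var(Z) + (E[Z])² = 7.3275 + (7.85)² = 68.95

68.9500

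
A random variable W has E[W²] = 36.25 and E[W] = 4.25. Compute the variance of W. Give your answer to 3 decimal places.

Var(W) = 36.25 − (4.25)² = 18.1875

18.188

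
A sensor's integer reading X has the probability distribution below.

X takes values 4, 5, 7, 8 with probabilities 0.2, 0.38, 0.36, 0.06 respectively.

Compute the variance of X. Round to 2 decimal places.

1.69

E[X] = (4)(0.2) + (5)(0.38) + (7)(0.36) + (8)(0.06) = 5.7
E[X²] = (4)²(0.2) + (5)²(0.38) + (7)²(0.36) + (8)²(0.06) = 34.18
Var(X) = E[X²] − (E[X])² = 34.18 − (5.7)² = 1.69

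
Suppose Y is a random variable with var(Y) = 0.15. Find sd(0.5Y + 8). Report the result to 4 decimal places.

var(0.5Y + 8) = (0.5)²·0.15 = 0.0375
sd(0.5Y + 8) = √0.0375 ≈ 0.1936

0.1936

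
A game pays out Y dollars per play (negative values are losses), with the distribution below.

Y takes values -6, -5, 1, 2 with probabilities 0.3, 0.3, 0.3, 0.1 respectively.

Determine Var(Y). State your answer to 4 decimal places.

E[Y] = (-6)(0.3) + (-5)(0.3) + (1)(0.3) + (2)(0.1) = -2.8
E[Y²] = (-6)²(0.3) + (-5)²(0.3) + (1)²(0.3) + (2)²(0.1) = 19
Var(Y) = E[Y²] − (E[Y])² = 19 − (-2.8)² = 11.16

11.1600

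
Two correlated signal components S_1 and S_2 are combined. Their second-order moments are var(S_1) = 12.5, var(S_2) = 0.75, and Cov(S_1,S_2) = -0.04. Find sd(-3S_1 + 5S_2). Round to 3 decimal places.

11.509

var(-3S_1 + 5S_2) = (-3)²·var(S_1) + (5)²·var(S_2) + 2·(-3)·(5)·Cov(S_1,S_2)
= 9·12.5 + 25·0.75 + -30·-0.04 = 132.45
sd(-3S_1 + 5S_2) = √132.45 ≈ 11.509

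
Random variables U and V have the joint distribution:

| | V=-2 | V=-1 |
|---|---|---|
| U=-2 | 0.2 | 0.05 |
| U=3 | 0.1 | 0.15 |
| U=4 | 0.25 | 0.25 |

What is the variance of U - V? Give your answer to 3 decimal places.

E[U] = 2.25,  E[V] = -1.55,  E[UV] = -3.15
Var(U) = 11.25 − (2.25)² = 6.1875;  Var(V) = 2.65 − (-1.55)² = 0.2475
Cov(U,V) = -3.15 − (2.25)(-1.55) = 0.3375
Var(U - V) = (1)²·6.1875 + (-1)²·0.2475 + 2·(1)·(-1)·0.3375 = 5.76

5.760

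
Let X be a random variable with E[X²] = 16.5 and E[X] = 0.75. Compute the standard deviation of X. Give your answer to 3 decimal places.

3.992

V(X) = 16.5 − (0.75)² = 15.9375
SD(X) = √15.9375 ≈ 3.992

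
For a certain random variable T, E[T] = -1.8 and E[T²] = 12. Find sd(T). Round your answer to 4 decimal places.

Var(T) = 12 − (-1.8)² = 8.76
sd(T) = √8.76 ≈ 2.9597

2.9597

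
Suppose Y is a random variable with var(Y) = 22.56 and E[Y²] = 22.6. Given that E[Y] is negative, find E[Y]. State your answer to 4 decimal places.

(E[Y])² = E[Y²] − var(Y) = 22.6 − 22.56 = 0.04
E[Y] = −√0.04 = -0.2

-0.2000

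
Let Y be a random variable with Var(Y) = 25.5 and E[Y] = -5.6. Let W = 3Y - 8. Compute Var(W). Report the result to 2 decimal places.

229.50

Var(3Y - 8) = (3)²·Var(Y) = 9·25.5 = 229.5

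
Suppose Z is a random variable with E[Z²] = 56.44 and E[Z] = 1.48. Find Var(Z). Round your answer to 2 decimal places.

54.25

Var(Z) = 56.44 − (1.48)² = 54.2496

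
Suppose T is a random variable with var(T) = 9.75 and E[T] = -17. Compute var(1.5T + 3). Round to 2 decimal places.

var(1.5T + 3) = (1.5)²·var(T) = 2.25·9.75 = 21.9375

21.94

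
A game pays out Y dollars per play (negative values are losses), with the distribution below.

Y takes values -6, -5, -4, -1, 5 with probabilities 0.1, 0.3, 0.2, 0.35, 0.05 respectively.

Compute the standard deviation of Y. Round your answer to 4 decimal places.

E[Y] = (-6)(0.1) + (-5)(0.3) + (-4)(0.2) + (-1)(0.35) + (5)(0.05) = -3
E[Y²] = (-6)²(0.1) + (-5)²(0.3) + (-4)²(0.2) + (-1)²(0.35) + (5)²(0.05) = 15.9
Var(Y) = E[Y²] − (E[Y])² = 15.9 − (-3)² = 6.9
SD(Y) = √6.9 ≈ 2.6268

2.6268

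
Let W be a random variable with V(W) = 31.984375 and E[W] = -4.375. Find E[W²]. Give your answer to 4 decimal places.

E[W²] = V(W) + (E[W])² = 31.984375 + (-4.375)² = 51.125

51.1250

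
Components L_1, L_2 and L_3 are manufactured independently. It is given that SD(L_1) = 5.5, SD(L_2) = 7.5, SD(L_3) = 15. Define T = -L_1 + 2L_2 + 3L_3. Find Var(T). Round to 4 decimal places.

Var(L_1) = 30.25, Var(L_2) = 56.25, Var(L_3) = 225
By independence, Var(T) = (-1)²Var(L_1) + (2)²Var(L_2) + (3)²Var(L_3)
= (-1)²·30.25 + (2)²·56.25 + (3)²·225 = 2280.25

2280.2500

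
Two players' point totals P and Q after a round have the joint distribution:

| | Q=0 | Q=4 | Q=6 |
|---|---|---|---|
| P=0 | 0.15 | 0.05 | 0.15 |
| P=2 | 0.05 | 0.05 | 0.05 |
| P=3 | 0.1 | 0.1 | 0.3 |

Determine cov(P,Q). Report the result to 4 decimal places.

E[P] = 1.8,  E[Q] = 3.8
E[PQ] = 7.6
cov(P,Q) = E[PQ] − E[P]E[Q] = 7.6 − (1.8)(3.8) = 0.76

0.7600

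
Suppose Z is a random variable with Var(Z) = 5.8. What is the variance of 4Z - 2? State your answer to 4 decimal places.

92.8000

Var(4Z - 2) = (4)²·Var(Z) = 16·5.8 = 92.8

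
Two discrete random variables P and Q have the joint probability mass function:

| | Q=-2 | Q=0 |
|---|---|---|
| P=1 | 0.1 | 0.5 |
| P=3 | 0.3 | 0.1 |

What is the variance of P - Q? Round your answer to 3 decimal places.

3.040

E[P] = 1.8,  E[Q] = -0.8,  E[PQ] = -2
Var(P) = 4.2 − (1.8)² = 0.96;  Var(Q) = 1.6 − (-0.8)² = 0.96
Cov(P,Q) = -2 − (1.8)(-0.8) = -0.56
Var(P - Q) = (1)²·0.96 + (-1)²·0.96 + 2·(1)·(-1)·-0.56 = 3.04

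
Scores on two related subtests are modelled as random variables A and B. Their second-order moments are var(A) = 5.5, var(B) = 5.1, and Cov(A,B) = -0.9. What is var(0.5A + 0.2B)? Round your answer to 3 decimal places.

1.399

var(0.5A + 0.2B) = (0.5)²·var(A) + (0.2)²·var(B) + 2·(0.5)·(0.2)·Cov(A,B)
= 0.25·5.5 + 0.04·5.1 + 0.2·-0.9 = 1.399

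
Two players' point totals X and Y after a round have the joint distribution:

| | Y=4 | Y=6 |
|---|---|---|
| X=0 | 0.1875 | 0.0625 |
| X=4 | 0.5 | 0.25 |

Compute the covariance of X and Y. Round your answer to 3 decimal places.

E[X] = 3,  E[Y] = 4.625
E[XY] = 14
cov(X,Y) = E[XY] − E[X]E[Y] = 14 − (3)(4.625) = 0.125

0.125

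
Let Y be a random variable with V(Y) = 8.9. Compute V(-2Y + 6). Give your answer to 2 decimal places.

V(-2Y + 6) = (-2)²·V(Y) = 4·8.9 = 35.6

35.60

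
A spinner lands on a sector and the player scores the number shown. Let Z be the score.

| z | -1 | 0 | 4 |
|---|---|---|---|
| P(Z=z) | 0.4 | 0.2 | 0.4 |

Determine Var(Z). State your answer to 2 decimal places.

5.36

E[Z] = (-1)(0.4) + (0)(0.2) + (4)(0.4) = 1.2
E[Z²] = (-1)²(0.4) + (0)²(0.2) + (4)²(0.4) = 6.8
Var(Z) = E[Z²] − (E[Z])² = 6.8 − (1.2)² = 5.36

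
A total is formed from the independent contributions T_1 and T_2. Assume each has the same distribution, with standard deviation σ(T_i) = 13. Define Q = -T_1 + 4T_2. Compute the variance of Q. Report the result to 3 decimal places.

2873.000

Var(T_i) = (13)² = 169
By independence, Var(Q) = (-1)²Var(T_1) + (4)²Var(T_2)
= (-1)²·169 + (4)²·169 = 2873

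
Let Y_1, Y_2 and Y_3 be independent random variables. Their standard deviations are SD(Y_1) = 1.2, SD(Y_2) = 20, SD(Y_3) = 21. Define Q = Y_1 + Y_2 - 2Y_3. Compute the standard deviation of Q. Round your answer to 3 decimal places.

46.534

var(Y_1) = 1.44, var(Y_2) = 400, var(Y_3) = 441
By independence, var(Q) = (1)²var(Y_1) + (1)²var(Y_2) + (-2)²var(Y_3)
= (1)²·1.44 + (1)²·400 + (-2)²·441 = 2165.44
SD(Q) = √2165.44 ≈ 46.534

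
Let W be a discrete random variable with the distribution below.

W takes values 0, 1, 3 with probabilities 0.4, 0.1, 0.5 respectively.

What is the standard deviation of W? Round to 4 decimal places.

1.4283

E[W] = (0)(0.4) + (1)(0.1) + (3)(0.5) = 1.6
E[W²] = (0)²(0.4) + (1)²(0.1) + (3)²(0.5) = 4.6
Var(W) = E[W²] − (E[W])² = 4.6 − (1.6)² = 2.04
σ(W) = √2.04 ≈ 1.4283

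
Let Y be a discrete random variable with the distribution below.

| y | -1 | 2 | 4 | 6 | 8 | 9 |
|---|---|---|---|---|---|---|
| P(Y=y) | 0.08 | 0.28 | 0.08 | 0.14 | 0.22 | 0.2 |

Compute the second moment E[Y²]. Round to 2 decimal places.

E[Y²] = (-1)²(0.08) + (2)²(0.28) + (4)²(0.08) + (6)²(0.14) + (8)²(0.22) + (9)²(0.2) = 37.8

37.80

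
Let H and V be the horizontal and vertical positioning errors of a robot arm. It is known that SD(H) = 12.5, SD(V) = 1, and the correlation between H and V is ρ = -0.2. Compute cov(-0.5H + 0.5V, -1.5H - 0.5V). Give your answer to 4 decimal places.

Var(H) = (12.5)² = 156.25;  Var(V) = (1)² = 1
cov(H,V) = ρ·SD(H)·SD(V) = -0.2·12.5·1 = -2.5
cov(-0.5H + 0.5V, -1.5H - 0.5V) = (-0.5)(-1.5)Var(H) + (0.5)(-0.5)Var(V) + [(-0.5)(-0.5) + (0.5)(-1.5)]cov(H,V)
= 0.75·156.25 + -0.25·1 + -0.5·-2.5 = 118.1875

118.1875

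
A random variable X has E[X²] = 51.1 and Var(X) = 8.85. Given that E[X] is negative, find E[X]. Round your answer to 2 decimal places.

-6.50

(E[X])² = E[X²] − Var(X) = 51.1 − 8.85 = 42.25
E[X] = −√42.25 = -6.5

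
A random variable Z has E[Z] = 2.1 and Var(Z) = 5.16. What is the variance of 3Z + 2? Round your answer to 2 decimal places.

46.44

Var(3Z + 2) = (3)²·Var(Z) = 9·5.16 = 46.44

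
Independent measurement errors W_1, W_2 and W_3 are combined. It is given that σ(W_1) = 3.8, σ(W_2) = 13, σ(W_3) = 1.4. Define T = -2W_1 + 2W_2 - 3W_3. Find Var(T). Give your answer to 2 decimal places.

751.40

Var(W_1) = 14.44, Var(W_2) = 169, Var(W_3) = 1.96
By independence, Var(T) = (-2)²Var(W_1) + (2)²Var(W_2) + (-3)²Var(W_3)
= (-2)²·14.44 + (2)²·169 + (-3)²·1.96 = 751.4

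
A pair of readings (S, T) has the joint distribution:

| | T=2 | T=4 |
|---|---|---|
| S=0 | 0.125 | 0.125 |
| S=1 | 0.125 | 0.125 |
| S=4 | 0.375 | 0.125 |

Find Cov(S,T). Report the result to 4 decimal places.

E[S] = 2.25,  E[T] = 2.75
E[ST] = 5.75
Cov(S,T) = E[ST] − E[S]E[T] = 5.75 − (2.25)(2.75) = -0.4375

-0.4375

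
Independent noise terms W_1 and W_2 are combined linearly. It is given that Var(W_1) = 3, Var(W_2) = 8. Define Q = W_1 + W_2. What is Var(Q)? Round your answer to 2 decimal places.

By independence, Var(Q) = (1)²Var(W_1) + (1)²Var(W_2)
= (1)²·3 + (1)²·8 = 11

11.00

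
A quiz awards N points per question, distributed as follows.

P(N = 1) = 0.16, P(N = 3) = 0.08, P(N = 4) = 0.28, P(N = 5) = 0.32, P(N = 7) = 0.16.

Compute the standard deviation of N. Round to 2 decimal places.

1.80

E[N] = (1)(0.16) + (3)(0.08) + (4)(0.28) + (5)(0.32) + (7)(0.16) = 4.24
E[N²] = (1)²(0.16) + (3)²(0.08) + (4)²(0.28) + (5)²(0.32) + (7)²(0.16) = 21.2
Var(N) = E[N²] − (E[N])² = 21.2 − (4.24)² = 3.2224
σ(N) = √3.2224 ≈ 1.80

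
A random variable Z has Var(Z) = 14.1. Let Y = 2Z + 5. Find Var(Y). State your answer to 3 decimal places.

56.400

Var(2Z + 5) = (2)²·Var(Z) = 4·14.1 = 56.4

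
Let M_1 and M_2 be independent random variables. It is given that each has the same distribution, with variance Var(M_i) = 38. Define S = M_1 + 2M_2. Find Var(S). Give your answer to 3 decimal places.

190.000

By independence, Var(S) = (1)²Var(M_1) + (2)²Var(M_2)
= (1)²·38 + (2)²·38 = 190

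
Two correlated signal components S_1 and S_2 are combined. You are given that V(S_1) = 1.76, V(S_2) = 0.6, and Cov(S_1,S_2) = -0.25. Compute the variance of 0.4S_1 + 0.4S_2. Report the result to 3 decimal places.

V(0.4S_1 + 0.4S_2) = (0.4)²·V(S_1) + (0.4)²·V(S_2) + 2·(0.4)·(0.4)·Cov(S_1,S_2)
= 0.16·1.76 + 0.16·0.6 + 0.32·-0.25 = 0.2976

0.298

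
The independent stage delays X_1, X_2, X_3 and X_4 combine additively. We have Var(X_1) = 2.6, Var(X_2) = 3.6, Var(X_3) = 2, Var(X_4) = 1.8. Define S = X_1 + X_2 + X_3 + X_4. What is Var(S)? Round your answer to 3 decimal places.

By independence, Var(S) = (1)²Var(X_1) + (1)²Var(X_2) + (1)²Var(X_3) + (1)²Var(X_4)
= (1)²·2.6 + (1)²·3.6 + (1)²·2 + (1)²·1.8 = 10

10.000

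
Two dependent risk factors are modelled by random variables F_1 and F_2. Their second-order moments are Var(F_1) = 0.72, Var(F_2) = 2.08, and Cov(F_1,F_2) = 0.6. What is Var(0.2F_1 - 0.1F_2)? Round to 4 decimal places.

Var(0.2F_1 - 0.1F_2) = (0.2)²·Var(F_1) + (-0.1)²·Var(F_2) + 2·(0.2)·(-0.1)·Cov(F_1,F_2)
= 0.04·0.72 + 0.01·2.08 + -0.04·0.6 = 0.0256

0.0256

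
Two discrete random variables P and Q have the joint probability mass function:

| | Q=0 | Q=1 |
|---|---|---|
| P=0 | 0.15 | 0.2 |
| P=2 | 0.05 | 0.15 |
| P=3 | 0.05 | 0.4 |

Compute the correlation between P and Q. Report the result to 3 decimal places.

E[P] = 1.75,  E[Q] = 0.75
E[PQ] = 1.5
Cov(P,Q) = E[PQ] − E[P]E[Q] = 1.5 − (1.75)(0.75) = 0.1875
Var(P) = 1.7875,  Var(Q) = 0.1875
ρ = 0.1875 / √(1.7875·0.1875) ≈ 0.324

0.324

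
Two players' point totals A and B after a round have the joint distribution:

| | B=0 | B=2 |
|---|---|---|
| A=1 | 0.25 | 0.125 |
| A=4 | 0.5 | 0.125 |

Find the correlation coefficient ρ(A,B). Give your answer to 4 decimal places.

E[A] = 2.875,  E[B] = 0.5
E[AB] = 1.25
Cov(A,B) = E[AB] − E[A]E[B] = 1.25 − (2.875)(0.5) = -0.1875
V(A) = 2.109375,  V(B) = 0.75
ρ = -0.1875 / √(2.109375·0.75) ≈ -0.1491

-0.1491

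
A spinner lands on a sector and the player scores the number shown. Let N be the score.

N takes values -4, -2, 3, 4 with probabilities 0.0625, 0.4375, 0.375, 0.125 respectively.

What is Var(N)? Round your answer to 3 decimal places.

7.875

E[N] = (-4)(0.0625) + (-2)(0.4375) + (3)(0.375) + (4)(0.125) = 0.5
E[N²] = (-4)²(0.0625) + (-2)²(0.4375) + (3)²(0.375) + (4)²(0.125) = 8.125
Var(N) = E[N²] − (E[N])² = 8.125 − (0.5)² = 7.875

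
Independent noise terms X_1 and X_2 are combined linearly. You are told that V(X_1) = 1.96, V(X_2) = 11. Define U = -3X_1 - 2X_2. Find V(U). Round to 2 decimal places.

61.64

By independence, V(U) = (-3)²V(X_1) + (-2)²V(X_2)
= (-3)²·1.96 + (-2)²·11 = 61.64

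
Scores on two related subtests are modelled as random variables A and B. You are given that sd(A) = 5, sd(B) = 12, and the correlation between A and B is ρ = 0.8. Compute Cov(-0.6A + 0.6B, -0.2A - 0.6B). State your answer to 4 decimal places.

Var(A) = (5)² = 25;  Var(B) = (12)² = 144
Cov(A,B) = ρ·sd(A)·sd(B) = 0.8·5·12 = 48
Cov(-0.6A + 0.6B, -0.2A - 0.6B) = (-0.6)(-0.2)Var(A) + (0.6)(-0.6)Var(B) + [(-0.6)(-0.6) + (0.6)(-0.2)]Cov(A,B)
= 0.12·25 + -0.36·144 + 0.24·48 = -37.32

-37.3200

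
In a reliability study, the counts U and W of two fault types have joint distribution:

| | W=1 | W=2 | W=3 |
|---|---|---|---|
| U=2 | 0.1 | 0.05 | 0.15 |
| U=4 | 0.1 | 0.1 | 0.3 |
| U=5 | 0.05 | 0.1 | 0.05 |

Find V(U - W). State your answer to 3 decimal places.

1.928

E[U] = 3.6,  E[W] = 2.25,  E[UW] = 8.1
V(U) = 14.2 − (3.6)² = 1.24;  V(W) = 5.75 − (2.25)² = 0.6875
cov(U,W) = 8.1 − (3.6)(2.25) = 0
V(U - W) = (1)²·1.24 + (-1)²·0.6875 + 2·(1)·(-1)·0 = 1.9275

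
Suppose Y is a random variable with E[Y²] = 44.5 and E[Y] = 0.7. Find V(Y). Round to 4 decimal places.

V(Y) = 44.5 − (0.7)² = 44.01

44.0100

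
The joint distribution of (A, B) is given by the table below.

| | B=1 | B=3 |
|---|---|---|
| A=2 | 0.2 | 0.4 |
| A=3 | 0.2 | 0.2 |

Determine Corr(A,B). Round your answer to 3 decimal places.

-0.167

E[A] = 2.4,  E[B] = 2.2
E[AB] = 5.2
Cov(A,B) = E[AB] − E[A]E[B] = 5.2 − (2.4)(2.2) = -0.08
V(A) = 0.24,  V(B) = 0.96
ρ = -0.08 / √(0.24·0.96) ≈ -0.167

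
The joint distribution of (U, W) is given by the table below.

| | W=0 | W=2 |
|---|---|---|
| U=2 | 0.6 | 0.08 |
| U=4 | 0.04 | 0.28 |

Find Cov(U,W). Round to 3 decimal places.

E[U] = 2.64,  E[W] = 0.72
E[UW] = 2.56
Cov(U,W) = E[UW] − E[U]E[W] = 2.56 − (2.64)(0.72) = 0.6592

0.659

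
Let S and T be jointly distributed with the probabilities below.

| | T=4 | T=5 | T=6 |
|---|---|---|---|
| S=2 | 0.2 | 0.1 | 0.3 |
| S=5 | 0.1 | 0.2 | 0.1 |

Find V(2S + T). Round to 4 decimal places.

E[S] = 3.2,  E[T] = 5.1,  E[ST] = 16.2
V(S) = 12.4 − (3.2)² = 2.16;  V(T) = 26.7 − (5.1)² = 0.69
Cov(S,T) = 16.2 − (3.2)(5.1) = -0.12
V(2S + T) = (2)²·2.16 + (1)²·0.69 + 2·(2)·(1)·-0.12 = 8.85

8.8500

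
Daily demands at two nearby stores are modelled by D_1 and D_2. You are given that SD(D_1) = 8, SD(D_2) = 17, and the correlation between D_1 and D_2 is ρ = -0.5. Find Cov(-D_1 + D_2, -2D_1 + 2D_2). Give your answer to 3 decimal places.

978.000

var(D_1) = (8)² = 64;  var(D_2) = (17)² = 289
Cov(D_1,D_2) = ρ·SD(D_1)·SD(D_2) = -0.5·8·17 = -68
Cov(-D_1 + D_2, -2D_1 + 2D_2) = (-1)(-2)var(D_1) + (1)(2)var(D_2) + [(-1)(2) + (1)(-2)]Cov(D_1,D_2)
= 2·64 + 2·289 + -4·-68 = 978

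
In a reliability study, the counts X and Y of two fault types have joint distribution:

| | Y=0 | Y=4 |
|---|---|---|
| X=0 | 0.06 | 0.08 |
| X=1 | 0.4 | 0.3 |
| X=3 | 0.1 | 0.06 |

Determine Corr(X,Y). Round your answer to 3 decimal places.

-0.091

E[X] = 1.18,  E[Y] = 1.76
E[XY] = 1.92
cov(X,Y) = E[XY] − E[X]E[Y] = 1.92 − (1.18)(1.76) = -0.1568
Var(X) = 0.7476,  Var(Y) = 3.9424
ρ = -0.1568 / √(0.7476·3.9424) ≈ -0.091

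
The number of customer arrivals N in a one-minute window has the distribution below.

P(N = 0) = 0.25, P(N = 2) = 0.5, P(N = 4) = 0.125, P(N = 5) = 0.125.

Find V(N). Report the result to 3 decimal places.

2.609

E[N] = (0)(0.25) + (2)(0.5) + (4)(0.125) + (5)(0.125) = 2.125
E[N²] = (0)²(0.25) + (2)²(0.5) + (4)²(0.125) + (5)²(0.125) = 7.125
V(N) = E[N²] − (E[N])² = 7.125 − (2.125)² = 2.609375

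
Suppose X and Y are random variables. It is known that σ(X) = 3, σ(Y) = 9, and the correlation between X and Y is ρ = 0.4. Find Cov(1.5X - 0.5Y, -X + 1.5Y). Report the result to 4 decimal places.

-44.5500

var(X) = (3)² = 9;  var(Y) = (9)² = 81
Cov(X,Y) = ρ·σ(X)·σ(Y) = 0.4·3·9 = 10.8
Cov(1.5X - 0.5Y, -X + 1.5Y) = (1.5)(-1)var(X) + (-0.5)(1.5)var(Y) + [(1.5)(1.5) + (-0.5)(-1)]Cov(X,Y)
= -1.5·9 + -0.75·81 + 2.75·10.8 = -44.55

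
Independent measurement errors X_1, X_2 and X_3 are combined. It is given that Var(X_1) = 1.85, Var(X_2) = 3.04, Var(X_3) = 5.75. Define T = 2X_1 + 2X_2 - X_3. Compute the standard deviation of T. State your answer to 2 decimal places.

5.03

By independence, Var(T) = (2)²Var(X_1) + (2)²Var(X_2) + (-1)²Var(X_3)
= (2)²·1.85 + (2)²·3.04 + (-1)²·5.75 = 25.31
σ(T) = √25.31 ≈ 5.03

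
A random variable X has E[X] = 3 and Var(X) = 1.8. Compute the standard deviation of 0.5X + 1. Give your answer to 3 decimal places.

Var(0.5X + 1) = (0.5)²·1.8 = 0.45
SD(0.5X + 1) = √0.45 ≈ 0.671

0.671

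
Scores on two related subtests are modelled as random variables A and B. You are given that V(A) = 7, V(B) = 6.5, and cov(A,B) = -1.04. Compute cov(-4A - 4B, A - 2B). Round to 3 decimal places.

19.840

cov(-4A - 4B, A - 2B) = (-4)(1)V(A) + (-4)(-2)V(B) + [(-4)(-2) + (-4)(1)]cov(A,B)
= -4·7 + 8·6.5 + 4·-1.04 = 19.84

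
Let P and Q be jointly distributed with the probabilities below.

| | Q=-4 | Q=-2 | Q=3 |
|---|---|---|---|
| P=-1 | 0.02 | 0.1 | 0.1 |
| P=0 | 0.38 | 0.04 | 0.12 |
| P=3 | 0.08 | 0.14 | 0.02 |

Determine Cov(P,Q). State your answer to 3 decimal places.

-0.760

E[P] = 0.5,  E[Q] = -1.76
E[PQ] = -1.64
Cov(P,Q) = E[PQ] − E[P]E[Q] = -1.64 − (0.5)(-1.76) = -0.76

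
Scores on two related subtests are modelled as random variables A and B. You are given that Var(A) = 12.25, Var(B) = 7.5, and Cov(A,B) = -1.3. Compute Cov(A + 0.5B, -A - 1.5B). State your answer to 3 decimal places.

Cov(A + 0.5B, -A - 1.5B) = (1)(-1)Var(A) + (0.5)(-1.5)Var(B) + [(1)(-1.5) + (0.5)(-1)]Cov(A,B)
= -1·12.25 + -0.75·7.5 + -2·-1.3 = -15.275

-15.275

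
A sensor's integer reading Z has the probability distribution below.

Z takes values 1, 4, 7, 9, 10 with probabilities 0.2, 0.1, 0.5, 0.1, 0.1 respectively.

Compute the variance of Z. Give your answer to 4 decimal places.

8.4000

E[Z] = (1)(0.2) + (4)(0.1) + (7)(0.5) + (9)(0.1) + (10)(0.1) = 6
E[Z²] = (1)²(0.2) + (4)²(0.1) + (7)²(0.5) + (9)²(0.1) + (10)²(0.1) = 44.4
V(Z) = E[Z²] − (E[Z])² = 44.4 − (6)² = 8.4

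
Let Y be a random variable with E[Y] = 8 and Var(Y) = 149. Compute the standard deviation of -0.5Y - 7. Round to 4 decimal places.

6.1033

Var(-0.5Y - 7) = (-0.5)²·149 = 37.25
sd(-0.5Y - 7) = √37.25 ≈ 6.1033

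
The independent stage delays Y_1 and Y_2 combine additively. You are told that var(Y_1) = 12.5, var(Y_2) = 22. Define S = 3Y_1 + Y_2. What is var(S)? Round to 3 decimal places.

By independence, var(S) = (3)²var(Y_1) + (1)²var(Y_2)
= (3)²·12.5 + (1)²·22 = 134.5

134.500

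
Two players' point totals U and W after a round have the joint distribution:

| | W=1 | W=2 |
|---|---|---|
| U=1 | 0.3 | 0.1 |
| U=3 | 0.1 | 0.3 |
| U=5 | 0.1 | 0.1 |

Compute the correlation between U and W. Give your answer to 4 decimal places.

E[U] = 2.6,  E[W] = 1.5
E[UW] = 4.1
Cov(U,W) = E[UW] − E[U]E[W] = 4.1 − (2.6)(1.5) = 0.2
Var(U) = 2.24,  Var(W) = 0.25
ρ = 0.2 / √(2.24·0.25) ≈ 0.2673

0.2673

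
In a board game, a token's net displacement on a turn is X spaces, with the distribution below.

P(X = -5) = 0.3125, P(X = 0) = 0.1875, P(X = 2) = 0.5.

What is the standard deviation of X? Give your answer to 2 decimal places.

3.08

E[X] = (-5)(0.3125) + (0)(0.1875) + (2)(0.5) = -0.5625
E[X²] = (-5)²(0.3125) + (0)²(0.1875) + (2)²(0.5) = 9.8125
Var(X) = E[X²] − (E[X])² = 9.8125 − (-0.5625)² = 9.49609375
σ(X) = √9.49609375 ≈ 3.08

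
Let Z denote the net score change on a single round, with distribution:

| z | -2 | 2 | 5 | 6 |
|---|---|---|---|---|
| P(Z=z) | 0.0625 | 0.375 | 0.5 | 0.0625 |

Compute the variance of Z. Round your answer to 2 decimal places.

E[Z] = (-2)(0.0625) + (2)(0.375) + (5)(0.5) + (6)(0.0625) = 3.5
E[Z²] = (-2)²(0.0625) + (2)²(0.375) + (5)²(0.5) + (6)²(0.0625) = 16.5
Var(Z) = E[Z²] − (E[Z])² = 16.5 − (3.5)² = 4.25

4.25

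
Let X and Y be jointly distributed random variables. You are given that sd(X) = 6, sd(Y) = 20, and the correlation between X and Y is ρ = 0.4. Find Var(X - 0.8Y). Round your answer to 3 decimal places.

Var(X) = (6)² = 36;  Var(Y) = (20)² = 400
Cov(X,Y) = ρ·sd(X)·sd(Y) = 0.4·6·20 = 48
Var(X - 0.8Y) = (1)²·Var(X) + (-0.8)²·Var(Y) + 2·(1)·(-0.8)·Cov(X,Y)
= 1·36 + 0.64·400 + -1.6·48 = 215.2

215.200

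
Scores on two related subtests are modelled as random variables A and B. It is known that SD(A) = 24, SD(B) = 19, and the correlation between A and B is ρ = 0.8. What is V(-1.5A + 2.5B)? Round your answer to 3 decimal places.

V(A) = (24)² = 576;  V(B) = (19)² = 361
Cov(A,B) = ρ·SD(A)·SD(B) = 0.8·24·19 = 364.8
V(-1.5A + 2.5B) = (-1.5)²·V(A) + (2.5)²·V(B) + 2·(-1.5)·(2.5)·Cov(A,B)
= 2.25·576 + 6.25·361 + -7.5·364.8 = 816.25

816.250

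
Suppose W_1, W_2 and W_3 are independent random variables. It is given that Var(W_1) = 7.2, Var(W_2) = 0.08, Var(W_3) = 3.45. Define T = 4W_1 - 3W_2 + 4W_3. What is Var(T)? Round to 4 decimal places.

171.1200

By independence, Var(T) = (4)²Var(W_1) + (-3)²Var(W_2) + (4)²Var(W_3)
= (4)²·7.2 + (-3)²·0.08 + (4)²·3.45 = 171.12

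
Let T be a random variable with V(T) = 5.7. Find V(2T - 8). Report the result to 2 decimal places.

22.80

V(2T - 8) = (2)²·V(T) = 4·5.7 = 22.8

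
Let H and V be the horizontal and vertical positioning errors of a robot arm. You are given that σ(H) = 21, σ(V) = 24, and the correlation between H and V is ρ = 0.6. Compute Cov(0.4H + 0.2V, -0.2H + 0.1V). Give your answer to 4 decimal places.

var(H) = (21)² = 441;  var(V) = (24)² = 576
Cov(H,V) = ρ·σ(H)·σ(V) = 0.6·21·24 = 302.4
Cov(0.4H + 0.2V, -0.2H + 0.1V) = (0.4)(-0.2)var(H) + (0.2)(0.1)var(V) + [(0.4)(0.1) + (0.2)(-0.2)]Cov(H,V)
= -0.08·441 + 0.02·576 + 0·302.4 = -23.76

-23.7600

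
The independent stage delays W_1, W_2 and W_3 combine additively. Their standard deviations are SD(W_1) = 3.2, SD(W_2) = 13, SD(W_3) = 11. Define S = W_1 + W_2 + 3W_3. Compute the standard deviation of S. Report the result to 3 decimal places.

Var(W_1) = 10.24, Var(W_2) = 169, Var(W_3) = 121
By independence, Var(S) = (1)²Var(W_1) + (1)²Var(W_2) + (3)²Var(W_3)
= (1)²·10.24 + (1)²·169 + (3)²·121 = 1268.24
SD(S) = √1268.24 ≈ 35.612

35.612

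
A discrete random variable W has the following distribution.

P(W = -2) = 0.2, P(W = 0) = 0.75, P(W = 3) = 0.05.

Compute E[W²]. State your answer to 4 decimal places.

E[W²] = (-2)²(0.2) + (0)²(0.75) + (3)²(0.05) = 1.25

1.2500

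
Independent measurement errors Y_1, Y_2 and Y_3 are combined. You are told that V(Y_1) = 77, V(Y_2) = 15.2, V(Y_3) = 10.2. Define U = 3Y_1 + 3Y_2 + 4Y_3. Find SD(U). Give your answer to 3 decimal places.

By independence, V(U) = (3)²V(Y_1) + (3)²V(Y_2) + (4)²V(Y_3)
= (3)²·77 + (3)²·15.2 + (4)²·10.2 = 993
SD(U) = √993 ≈ 31.512

31.512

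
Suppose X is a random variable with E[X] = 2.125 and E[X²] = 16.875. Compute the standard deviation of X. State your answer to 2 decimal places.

3.52

Var(X) = 16.875 − (2.125)² = 12.359375
SD(X) = √12.359375 ≈ 3.52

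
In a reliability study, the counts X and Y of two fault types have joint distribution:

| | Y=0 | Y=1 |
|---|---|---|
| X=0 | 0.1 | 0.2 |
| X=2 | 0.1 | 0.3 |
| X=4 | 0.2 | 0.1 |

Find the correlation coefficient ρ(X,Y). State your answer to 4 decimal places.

E[X] = 2,  E[Y] = 0.6
E[XY] = 1
Cov(X,Y) = E[XY] − E[X]E[Y] = 1 − (2)(0.6) = -0.2
Var(X) = 2.4,  Var(Y) = 0.24
ρ = -0.2 / √(2.4·0.24) ≈ -0.2635

-0.2635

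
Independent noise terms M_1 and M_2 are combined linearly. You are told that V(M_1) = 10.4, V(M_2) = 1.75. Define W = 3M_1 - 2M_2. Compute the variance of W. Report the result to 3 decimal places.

By independence, V(W) = (3)²V(M_1) + (-2)²V(M_2)
= (3)²·10.4 + (-2)²·1.75 = 100.6

100.600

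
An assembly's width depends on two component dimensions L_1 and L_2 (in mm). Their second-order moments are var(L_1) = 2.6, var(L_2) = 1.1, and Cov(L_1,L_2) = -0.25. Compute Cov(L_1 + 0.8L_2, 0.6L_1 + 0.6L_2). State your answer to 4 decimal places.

1.8180

Cov(L_1 + 0.8L_2, 0.6L_1 + 0.6L_2) = (1)(0.6)var(L_1) + (0.8)(0.6)var(L_2) + [(1)(0.6) + (0.8)(0.6)]Cov(L_1,L_2)
= 0.6·2.6 + 0.48·1.1 + 1.08·-0.25 = 1.818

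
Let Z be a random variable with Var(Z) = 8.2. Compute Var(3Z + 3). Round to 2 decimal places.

73.80

Var(3Z + 3) = (3)²·Var(Z) = 9·8.2 = 73.8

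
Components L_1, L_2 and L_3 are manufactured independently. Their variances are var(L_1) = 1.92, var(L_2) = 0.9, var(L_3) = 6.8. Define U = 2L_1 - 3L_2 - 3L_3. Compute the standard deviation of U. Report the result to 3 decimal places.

By independence, var(U) = (2)²var(L_1) + (-3)²var(L_2) + (-3)²var(L_3)
= (2)²·1.92 + (-3)²·0.9 + (-3)²·6.8 = 76.98
σ(U) = √76.98 ≈ 8.774

8.774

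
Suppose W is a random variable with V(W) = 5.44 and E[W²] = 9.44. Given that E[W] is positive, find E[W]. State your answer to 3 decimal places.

(E[W])² = E[W²] − V(W) = 9.44 − 5.44 = 4
E[W] = √4 = 2

2.000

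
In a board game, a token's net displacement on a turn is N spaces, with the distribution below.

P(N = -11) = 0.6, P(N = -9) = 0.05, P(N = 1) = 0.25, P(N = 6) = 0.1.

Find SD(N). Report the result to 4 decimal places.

E[N] = (-11)(0.6) + (-9)(0.05) + (1)(0.25) + (6)(0.1) = -6.2
E[N²] = (-11)²(0.6) + (-9)²(0.05) + (1)²(0.25) + (6)²(0.1) = 80.5
Var(N) = E[N²] − (E[N])² = 80.5 − (-6.2)² = 42.06
SD(N) = √42.06 ≈ 6.4854

6.4854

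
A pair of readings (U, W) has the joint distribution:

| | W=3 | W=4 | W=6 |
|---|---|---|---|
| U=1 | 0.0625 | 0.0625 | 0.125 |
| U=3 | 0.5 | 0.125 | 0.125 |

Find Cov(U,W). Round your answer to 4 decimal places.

-0.4063

E[U] = 2.5,  E[W] = 3.9375
E[UW] = 9.4375
Cov(U,W) = E[UW] − E[U]E[W] = 9.4375 − (2.5)(3.9375) = -0.40625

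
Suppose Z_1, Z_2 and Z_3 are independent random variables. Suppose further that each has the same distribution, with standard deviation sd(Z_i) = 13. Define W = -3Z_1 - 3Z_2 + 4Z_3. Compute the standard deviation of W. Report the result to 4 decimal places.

75.8024

Var(Z_i) = (13)² = 169
By independence, Var(W) = (-3)²Var(Z_1) + (-3)²Var(Z_2) + (4)²Var(Z_3)
= (-3)²·169 + (-3)²·169 + (4)²·169 = 5746
sd(W) = √5746 ≈ 75.8024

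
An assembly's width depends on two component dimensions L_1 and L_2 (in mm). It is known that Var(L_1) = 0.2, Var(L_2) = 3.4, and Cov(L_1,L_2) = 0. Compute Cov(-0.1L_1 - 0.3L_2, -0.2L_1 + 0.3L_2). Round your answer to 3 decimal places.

-0.302

Cov(-0.1L_1 - 0.3L_2, -0.2L_1 + 0.3L_2) = (-0.1)(-0.2)Var(L_1) + (-0.3)(0.3)Var(L_2) + [(-0.1)(0.3) + (-0.3)(-0.2)]Cov(L_1,L_2)
= 0.02·0.2 + -0.09·3.4 + 0.03·0 = -0.302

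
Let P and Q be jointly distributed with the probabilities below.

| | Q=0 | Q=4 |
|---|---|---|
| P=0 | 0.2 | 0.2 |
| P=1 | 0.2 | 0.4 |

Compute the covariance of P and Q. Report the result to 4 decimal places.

E[P] = 0.6,  E[Q] = 2.4
E[PQ] = 1.6
Cov(P,Q) = E[PQ] − E[P]E[Q] = 1.6 − (0.6)(2.4) = 0.16

0.1600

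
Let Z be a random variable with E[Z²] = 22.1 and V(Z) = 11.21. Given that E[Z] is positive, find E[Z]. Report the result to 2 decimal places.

3.30

(E[Z])² = E[Z²] − V(Z) = 22.1 − 11.21 = 10.89
E[Z] = √10.89 = 3.3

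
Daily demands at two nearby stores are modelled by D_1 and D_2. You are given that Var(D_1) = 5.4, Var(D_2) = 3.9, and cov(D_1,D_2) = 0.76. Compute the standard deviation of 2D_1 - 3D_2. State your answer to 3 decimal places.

6.898

Var(2D_1 - 3D_2) = (2)²·Var(D_1) + (-3)²·Var(D_2) + 2·(2)·(-3)·cov(D_1,D_2)
= 4·5.4 + 9·3.9 + -12·0.76 = 47.58
SD(2D_1 - 3D_2) = √47.58 ≈ 6.898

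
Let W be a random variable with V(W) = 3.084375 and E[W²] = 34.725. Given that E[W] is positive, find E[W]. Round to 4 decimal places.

5.6250

(E[W])² = E[W²] − V(W) = 34.725 − 3.084375 = 31.640625
E[W] = √31.640625 = 5.625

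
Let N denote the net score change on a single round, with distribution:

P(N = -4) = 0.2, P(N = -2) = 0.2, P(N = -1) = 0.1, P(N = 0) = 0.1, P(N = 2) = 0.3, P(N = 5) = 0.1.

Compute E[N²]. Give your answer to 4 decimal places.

E[N²] = (-4)²(0.2) + (-2)²(0.2) + (-1)²(0.1) + (0)²(0.1) + (2)²(0.3) + (5)²(0.1) = 7.8

7.8000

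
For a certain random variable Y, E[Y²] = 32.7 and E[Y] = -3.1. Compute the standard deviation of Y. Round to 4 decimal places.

Var(Y) = 32.7 − (-3.1)² = 23.09
SD(Y) = √23.09 ≈ 4.8052

4.8052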